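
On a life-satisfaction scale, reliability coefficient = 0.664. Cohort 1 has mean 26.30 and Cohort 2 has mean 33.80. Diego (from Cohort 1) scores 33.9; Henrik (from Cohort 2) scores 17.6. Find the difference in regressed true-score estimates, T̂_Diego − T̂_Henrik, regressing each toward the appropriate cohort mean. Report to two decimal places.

T̂_Diego = 0.664(33.9) + 0.336(26.30) = 31.3464
T̂_Henrik = 0.664(17.6) + 0.336(33.80) = 23.0432
Difference = 31.3464 − 23.0432 = 8.3032

8.30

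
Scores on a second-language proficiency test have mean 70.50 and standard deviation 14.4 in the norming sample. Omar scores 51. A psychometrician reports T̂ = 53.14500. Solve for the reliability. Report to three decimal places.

0.890

T̂ = ρX + (1 − ρ)μ  ⇒  T̂ − μ = ρ(X − μ)
ρ = (T̂ − μ)/(X − μ) = (53.14500 − 70.50) / (51 − 70.50) = -17.35500 / -19.50 = 0.89000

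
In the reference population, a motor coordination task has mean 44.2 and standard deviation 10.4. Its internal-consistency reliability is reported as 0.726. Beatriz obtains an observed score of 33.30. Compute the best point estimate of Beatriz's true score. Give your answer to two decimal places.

36.29

T̂ = 0.726(33.30) + 0.274(44.2) = 24.17580 + 12.1108 = 36.287 → 36.29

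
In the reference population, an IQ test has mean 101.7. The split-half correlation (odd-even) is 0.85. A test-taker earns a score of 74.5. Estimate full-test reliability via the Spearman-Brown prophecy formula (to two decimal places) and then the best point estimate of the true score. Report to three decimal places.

76.676

Spearman-Brown: ρ = 2r/(1 + r) = 2(0.85)/(1 + 0.85) = 1.700/1.85 = 0.9189 → 0.92
T̂ = ρX + (1 − ρ)μ
  = 0.92 × 74.5 + 0.08 × 101.7
  = 68.540 + 8.136
  = 76.6760
  ≈ 76.676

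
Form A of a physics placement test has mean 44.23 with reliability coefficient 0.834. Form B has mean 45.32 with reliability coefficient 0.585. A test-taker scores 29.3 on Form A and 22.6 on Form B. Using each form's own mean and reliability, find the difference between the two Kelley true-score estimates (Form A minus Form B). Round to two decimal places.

-0.25

T̂_A = 0.834(29.3) + 0.166(44.23) = 31.7784
T̂_B = 0.585(22.6) + 0.415(45.32) = 32.0288
T̂_A − T̂_B = -0.2504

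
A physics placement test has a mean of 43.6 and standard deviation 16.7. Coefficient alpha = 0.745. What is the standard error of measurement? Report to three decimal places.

SEM = SD · √(1 − ρ) = 16.7 × √0.255 = 16.7 × 0.5050 = 8.4331

8.433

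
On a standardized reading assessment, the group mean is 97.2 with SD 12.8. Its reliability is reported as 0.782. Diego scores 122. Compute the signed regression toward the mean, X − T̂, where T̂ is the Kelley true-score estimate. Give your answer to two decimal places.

Weight the observed score by reliability and the mean by (1 − reliability): T̂ = 0.782·122 + 0.218·97.2 = 95.404 + 21.1896 = 116.5936.
X − T̂ = 122 − 116.594 = 5.406 → 5.41

5.41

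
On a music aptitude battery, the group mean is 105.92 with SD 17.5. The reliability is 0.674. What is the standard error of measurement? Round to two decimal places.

SEM = SD · √(1 − ρ) = 17.5 × √0.326 = 17.5 × 0.5710 = 9.992

9.99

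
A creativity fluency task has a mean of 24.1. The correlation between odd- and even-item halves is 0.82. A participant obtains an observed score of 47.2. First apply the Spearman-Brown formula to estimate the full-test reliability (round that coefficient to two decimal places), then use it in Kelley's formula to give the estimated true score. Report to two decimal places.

44.89

Spearman-Brown: ρ = 2r/(1 + r) = 2(0.82)/(1 + 0.82) = 1.640/1.82 = 0.9011 → 0.90
Weight the observed score by reliability and the mean by (1 − reliability): T̂ = 0.90·47.2 + 0.10·24.1 = 42.480 + 2.410 = 44.890.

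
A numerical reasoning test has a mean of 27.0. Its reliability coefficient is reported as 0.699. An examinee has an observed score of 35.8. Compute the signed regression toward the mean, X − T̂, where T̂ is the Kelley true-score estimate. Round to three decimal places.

2.649

T̂ = 0.699(35.8) + 0.301(27.0) = 25.0242 + 8.1270 = 33.15120 → 33.1512
X − T̂ = 35.8 − 33.1512 = 2.6488 → 2.649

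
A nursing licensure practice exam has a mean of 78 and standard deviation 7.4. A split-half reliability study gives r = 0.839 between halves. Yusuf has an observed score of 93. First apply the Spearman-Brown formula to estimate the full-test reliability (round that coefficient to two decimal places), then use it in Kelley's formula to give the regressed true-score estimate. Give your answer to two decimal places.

91.65

Spearman-Brown: ρ = 2r/(1 + r) = 2(0.839)/(1 + 0.839) = 1.6780/1.839 = 0.9125 → 0.91
T̂ = 0.91(93) + 0.09(78) = 84.63 + 7.02 = 91.650 → 91.65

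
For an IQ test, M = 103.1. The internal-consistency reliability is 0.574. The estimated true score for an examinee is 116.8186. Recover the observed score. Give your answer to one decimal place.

127.0

T̂ = ρX + (1 − ρ)μ  ⇒  X = (T̂ − (1 − ρ)μ) / ρ
X = (116.8186 − 0.426 × 103.1) / 0.574 = (116.8186 − 43.9206) / 0.574 = 72.8980 / 0.574 = 127.000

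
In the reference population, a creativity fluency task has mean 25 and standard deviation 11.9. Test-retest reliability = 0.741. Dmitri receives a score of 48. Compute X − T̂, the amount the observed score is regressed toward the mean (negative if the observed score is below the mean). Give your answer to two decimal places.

Weight the observed score by reliability and the mean by (1 − reliability): T̂ = 0.741·48 + 0.259·25 = 35.568 + 6.475 = 42.0430.
X − T̂ = 48 − 42.043 = 5.957 → 5.96

5.96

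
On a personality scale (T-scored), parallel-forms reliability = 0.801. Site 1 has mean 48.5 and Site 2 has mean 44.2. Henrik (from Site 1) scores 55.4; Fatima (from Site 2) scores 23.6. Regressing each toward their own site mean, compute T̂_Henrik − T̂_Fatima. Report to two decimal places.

T̂_Henrik = 0.801(55.4) + 0.199(48.5) = 54.0269
T̂_Fatima = 0.801(23.6) + 0.199(44.2) = 27.6994
Difference = 54.0269 − 27.6994 = 26.3275

26.33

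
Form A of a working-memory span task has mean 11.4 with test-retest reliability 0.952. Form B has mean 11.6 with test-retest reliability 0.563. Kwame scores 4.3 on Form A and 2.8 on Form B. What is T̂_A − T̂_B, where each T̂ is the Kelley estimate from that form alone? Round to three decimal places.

-2.005

T̂_A = 0.952(4.3) + 0.048(11.4) = 4.64080
T̂_B = 0.563(2.8) + 0.437(11.6) = 6.64560
T̂_A − T̂_B = -2.00480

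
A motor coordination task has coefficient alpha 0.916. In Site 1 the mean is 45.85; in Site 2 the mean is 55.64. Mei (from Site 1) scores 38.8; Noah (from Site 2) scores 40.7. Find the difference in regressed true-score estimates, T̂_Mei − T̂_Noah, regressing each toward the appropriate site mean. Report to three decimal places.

-2.563

T̂_Mei = 0.916(38.8) + 0.084(45.85) = 39.39220
T̂_Noah = 0.916(40.7) + 0.084(55.64) = 41.95496
Difference = 39.39220 − 41.95496 = -2.56276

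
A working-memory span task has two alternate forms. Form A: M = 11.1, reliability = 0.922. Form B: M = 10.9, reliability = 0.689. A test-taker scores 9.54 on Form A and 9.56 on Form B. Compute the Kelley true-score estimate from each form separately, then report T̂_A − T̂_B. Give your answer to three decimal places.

-0.315

T̂_A = 0.922(9.54) + 0.078(11.1) = 9.66168
T̂_B = 0.689(9.56) + 0.311(10.9) = 9.97674
T̂_A − T̂_B = -0.31506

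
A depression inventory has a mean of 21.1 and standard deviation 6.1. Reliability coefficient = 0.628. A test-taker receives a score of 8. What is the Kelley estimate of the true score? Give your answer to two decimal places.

Weight the observed score by reliability and the mean by (1 − reliability): T̂ = 0.628·8 + 0.372·21.1 = 5.024 + 7.8492 = 12.873.

12.87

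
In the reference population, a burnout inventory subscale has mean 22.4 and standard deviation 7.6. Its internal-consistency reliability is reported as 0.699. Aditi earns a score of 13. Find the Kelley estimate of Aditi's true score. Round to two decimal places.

T̂ = 0.699(13) + 0.301(22.4) = 9.087 + 6.7424 = 15.829 → 15.83

15.83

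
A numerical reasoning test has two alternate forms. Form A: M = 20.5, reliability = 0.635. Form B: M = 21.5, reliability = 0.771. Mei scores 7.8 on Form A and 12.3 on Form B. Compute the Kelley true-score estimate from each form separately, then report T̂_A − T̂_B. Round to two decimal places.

T̂_A = 0.635(7.8) + 0.365(20.5) = 12.4355
T̂_B = 0.771(12.3) + 0.229(21.5) = 14.4068
T̂_A − T̂_B = -1.9713

-1.97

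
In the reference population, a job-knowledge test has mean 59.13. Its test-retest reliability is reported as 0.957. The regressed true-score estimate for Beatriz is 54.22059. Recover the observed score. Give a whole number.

54

T̂ = ρX + (1 − ρ)μ  ⇒  X = (T̂ − (1 − ρ)μ) / ρ
X = (54.22059 − 0.043 × 59.13) / 0.957 = (54.22059 − 2.54259) / 0.957 = 51.67800 / 0.957 = 54.00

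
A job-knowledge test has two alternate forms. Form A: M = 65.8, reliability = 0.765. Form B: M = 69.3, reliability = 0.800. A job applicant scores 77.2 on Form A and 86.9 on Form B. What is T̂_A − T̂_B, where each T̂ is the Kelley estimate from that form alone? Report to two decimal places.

T̂_A = 0.765(77.2) + 0.235(65.8) = 74.5210
T̂_B = 0.800(86.9) + 0.200(69.3) = 83.3800
T̂_A − T̂_B = -8.8590

-8.86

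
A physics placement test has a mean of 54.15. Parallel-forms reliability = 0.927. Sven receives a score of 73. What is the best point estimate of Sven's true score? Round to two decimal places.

71.62

T̂ = ρX + (1 − ρ)μ
  = 0.927 × 73 + 0.073 × 54.15
  = 67.671 + 3.95295
  = 71.624
  ≈ 71.62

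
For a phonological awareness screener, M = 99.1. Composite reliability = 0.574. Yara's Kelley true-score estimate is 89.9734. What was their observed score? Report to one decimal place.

T̂ = ρX + (1 − ρ)μ  ⇒  X = (T̂ − (1 − ρ)μ) / ρ
X = (89.9734 − 0.426 × 99.1) / 0.574 = (89.9734 − 42.2166) / 0.574 = 47.7568 / 0.574 = 83.200

83.2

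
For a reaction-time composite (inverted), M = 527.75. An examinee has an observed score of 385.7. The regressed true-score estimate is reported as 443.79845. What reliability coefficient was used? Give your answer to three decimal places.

0.591

T̂ = ρX + (1 − ρ)μ  ⇒  T̂ − μ = ρ(X − μ)
ρ = (T̂ − μ)/(X − μ) = (443.79845 − 527.75) / (385.7 − 527.75) = -83.95155 / -142.05 = 0.59100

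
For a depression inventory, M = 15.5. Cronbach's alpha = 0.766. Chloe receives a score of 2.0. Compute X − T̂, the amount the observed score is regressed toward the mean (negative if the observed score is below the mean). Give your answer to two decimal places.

T̂ = ρX + (1 − ρ)μ
  = 0.766 × 2.0 + 0.234 × 15.5
  = 1.5320 + 3.6270
  = 5.1590
  ≈ 5.159
X − T̂ = 2.0 − 5.159 = -3.159 → -3.16

-3.16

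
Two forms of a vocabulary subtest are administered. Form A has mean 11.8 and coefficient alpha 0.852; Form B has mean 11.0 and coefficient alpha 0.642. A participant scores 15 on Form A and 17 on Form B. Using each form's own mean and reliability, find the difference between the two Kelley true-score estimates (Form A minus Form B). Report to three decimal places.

T̂_A = 0.852(15) + 0.148(11.8) = 14.52640
T̂_B = 0.642(17) + 0.358(11.0) = 14.85200
T̂_A − T̂_B = -0.32560

-0.326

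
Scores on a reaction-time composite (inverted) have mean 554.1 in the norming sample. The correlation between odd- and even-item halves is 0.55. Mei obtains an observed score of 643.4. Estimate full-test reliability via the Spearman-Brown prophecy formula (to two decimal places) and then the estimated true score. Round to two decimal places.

617.50

Spearman-Brown: ρ = 2r/(1 + r) = 2(0.55)/(1 + 0.55) = 1.100/1.55 = 0.7097 → 0.71
T̂ = ρX + (1 − ρ)μ
  = 0.71 × 643.4 + 0.29 × 554.1
  = 456.814 + 160.689
  = 617.503
  ≈ 617.50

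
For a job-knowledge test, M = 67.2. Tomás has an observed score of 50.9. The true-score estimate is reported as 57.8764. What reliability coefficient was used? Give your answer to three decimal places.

0.572

T̂ = ρX + (1 − ρ)μ  ⇒  T̂ − μ = ρ(X − μ)
ρ = (T̂ − μ)/(X − μ) = (57.8764 − 67.2) / (50.9 − 67.2) = -9.3236 / -16.3 = 0.57200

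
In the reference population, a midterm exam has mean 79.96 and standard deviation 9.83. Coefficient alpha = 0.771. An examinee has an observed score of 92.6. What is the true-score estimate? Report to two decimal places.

89.71

T̂ = 0.771(92.6) + 0.229(79.96) = 71.3946 + 18.31084 = 89.705 → 89.71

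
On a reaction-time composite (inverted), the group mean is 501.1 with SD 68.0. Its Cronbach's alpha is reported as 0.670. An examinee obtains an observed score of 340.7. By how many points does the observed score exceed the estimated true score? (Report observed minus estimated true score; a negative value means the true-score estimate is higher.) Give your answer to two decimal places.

-52.93

T̂ = ρX + (1 − ρ)μ
  = 0.670 × 340.7 + 0.330 × 501.1
  = 228.2690 + 165.3630
  = 393.6320
  ≈ 393.632
X − T̂ = 340.7 − 393.632 = -52.932 → -52.93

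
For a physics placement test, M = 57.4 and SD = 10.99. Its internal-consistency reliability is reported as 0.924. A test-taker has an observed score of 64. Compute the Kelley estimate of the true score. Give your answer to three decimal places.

T̂ = 0.924(64) + 0.076(57.4) = 59.136 + 4.3624 = 63.4984 → 63.498

63.498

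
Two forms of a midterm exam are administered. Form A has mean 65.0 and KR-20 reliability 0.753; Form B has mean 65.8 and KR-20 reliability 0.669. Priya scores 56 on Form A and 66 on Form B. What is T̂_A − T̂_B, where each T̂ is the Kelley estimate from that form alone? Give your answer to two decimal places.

T̂_A = 0.753(56) + 0.247(65.0) = 58.2230
T̂_B = 0.669(66) + 0.331(65.8) = 65.9338
T̂_A − T̂_B = -7.7108

-7.71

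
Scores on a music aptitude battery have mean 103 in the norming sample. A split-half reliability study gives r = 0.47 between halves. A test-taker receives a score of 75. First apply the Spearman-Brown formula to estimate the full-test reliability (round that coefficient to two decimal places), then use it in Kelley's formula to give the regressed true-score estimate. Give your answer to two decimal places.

Spearman-Brown: ρ = 2r/(1 + r) = 2(0.47)/(1 + 0.47) = 0.940/1.47 = 0.6395 → 0.64
Kelley's formula gives T̂ = 0.64·75 + 0.36·103 = 48.00 + 37.08 = 85.080.

85.08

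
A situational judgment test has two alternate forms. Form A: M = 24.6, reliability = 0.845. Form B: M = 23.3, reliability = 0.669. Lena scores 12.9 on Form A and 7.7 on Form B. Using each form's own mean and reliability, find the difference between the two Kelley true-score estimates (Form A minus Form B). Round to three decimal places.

1.850

T̂_A = 0.845(12.9) + 0.155(24.6) = 14.71350
T̂_B = 0.669(7.7) + 0.331(23.3) = 12.86360
T̂_A − T̂_B = 1.84990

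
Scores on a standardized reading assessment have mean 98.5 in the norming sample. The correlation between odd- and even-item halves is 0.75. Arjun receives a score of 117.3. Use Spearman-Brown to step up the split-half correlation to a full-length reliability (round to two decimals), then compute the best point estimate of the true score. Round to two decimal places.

114.67

Spearman-Brown: ρ = 2r/(1 + r) = 2(0.75)/(1 + 0.75) = 1.500/1.75 = 0.8571 → 0.86
T̂ = 0.86(117.3) + 0.14(98.5) = 100.878 + 13.790 = 114.668 → 114.67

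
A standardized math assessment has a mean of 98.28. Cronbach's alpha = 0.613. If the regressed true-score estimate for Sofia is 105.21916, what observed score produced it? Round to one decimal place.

T̂ = ρX + (1 − ρ)μ  ⇒  X = (T̂ − (1 − ρ)μ) / ρ
X = (105.21916 − 0.387 × 98.28) / 0.613 = (105.21916 − 38.03436) / 0.613 = 67.18480 / 0.613 = 109.600

109.6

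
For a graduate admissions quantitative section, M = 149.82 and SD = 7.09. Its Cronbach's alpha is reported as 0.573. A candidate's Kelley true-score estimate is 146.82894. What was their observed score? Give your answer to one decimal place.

144.6

T̂ = ρX + (1 − ρ)μ  ⇒  X = (T̂ − (1 − ρ)μ) / ρ
X = (146.82894 − 0.427 × 149.82) / 0.573 = (146.82894 − 63.97314) / 0.573 = 82.85580 / 0.573 = 144.600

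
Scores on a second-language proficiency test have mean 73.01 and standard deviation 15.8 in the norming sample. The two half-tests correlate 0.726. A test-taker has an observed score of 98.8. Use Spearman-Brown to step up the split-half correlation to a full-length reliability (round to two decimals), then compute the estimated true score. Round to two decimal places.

94.67

Spearman-Brown: ρ = 2r/(1 + r) = 2(0.726)/(1 + 0.726) = 1.4520/1.726 = 0.8413 → 0.84
T̂ = 0.84(98.8) + 0.16(73.01) = 82.992 + 11.6816 = 94.674 → 94.67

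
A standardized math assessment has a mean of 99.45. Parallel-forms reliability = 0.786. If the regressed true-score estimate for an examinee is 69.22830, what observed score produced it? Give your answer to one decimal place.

T̂ = ρX + (1 − ρ)μ  ⇒  X = (T̂ − (1 − ρ)μ) / ρ
X = (69.22830 − 0.214 × 99.45) / 0.786 = (69.22830 − 21.28230) / 0.786 = 47.94600 / 0.786 = 61.000

61.0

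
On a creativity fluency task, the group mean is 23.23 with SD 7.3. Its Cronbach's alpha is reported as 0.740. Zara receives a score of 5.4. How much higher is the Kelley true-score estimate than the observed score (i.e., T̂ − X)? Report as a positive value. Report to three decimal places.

Regress the observed score toward the mean by the unreliability: T̂ = 0.740·5.4 + 0.260·23.23 = 3.9960 + 6.03980 = 10.03580.
T̂ − X = 10.0358 − 5.4 = 4.6358 → 4.636

4.636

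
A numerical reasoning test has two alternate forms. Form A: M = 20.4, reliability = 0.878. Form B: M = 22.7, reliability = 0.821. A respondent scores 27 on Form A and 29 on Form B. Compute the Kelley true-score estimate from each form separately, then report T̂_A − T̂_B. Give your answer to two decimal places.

-1.68

T̂_A = 0.878(27) + 0.122(20.4) = 26.1948
T̂_B = 0.821(29) + 0.179(22.7) = 27.8723
T̂_A − T̂_B = -1.6775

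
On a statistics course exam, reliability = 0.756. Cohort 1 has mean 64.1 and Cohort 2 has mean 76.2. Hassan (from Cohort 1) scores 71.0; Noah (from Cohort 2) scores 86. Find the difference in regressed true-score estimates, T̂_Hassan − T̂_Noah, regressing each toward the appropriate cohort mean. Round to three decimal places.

T̂_Hassan = 0.756(71.0) + 0.244(64.1) = 69.31640
T̂_Noah = 0.756(86) + 0.244(76.2) = 83.60880
Difference = 69.31640 − 83.60880 = -14.29240

-14.292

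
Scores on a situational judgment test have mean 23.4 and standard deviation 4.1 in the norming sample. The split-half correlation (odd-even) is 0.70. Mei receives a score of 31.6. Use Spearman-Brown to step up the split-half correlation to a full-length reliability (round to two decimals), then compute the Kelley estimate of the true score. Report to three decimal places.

Spearman-Brown: ρ = 2r/(1 + r) = 2(0.70)/(1 + 0.70) = 1.400/1.70 = 0.8235 → 0.82
T̂ = 0.82(31.6) + 0.18(23.4) = 25.912 + 4.212 = 30.1240 → 30.124

30.124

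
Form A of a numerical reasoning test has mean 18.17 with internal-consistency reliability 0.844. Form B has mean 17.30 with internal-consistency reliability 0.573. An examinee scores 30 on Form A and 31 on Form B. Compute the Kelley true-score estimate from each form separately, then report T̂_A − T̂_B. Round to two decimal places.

T̂_A = 0.844(30) + 0.156(18.17) = 28.1545
T̂_B = 0.573(31) + 0.427(17.30) = 25.1501
T̂_A − T̂_B = 3.0044

3.00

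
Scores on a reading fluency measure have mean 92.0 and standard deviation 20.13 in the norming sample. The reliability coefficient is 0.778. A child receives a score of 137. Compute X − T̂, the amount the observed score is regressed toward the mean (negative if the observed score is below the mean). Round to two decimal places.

T̂ = 0.778(137) + 0.222(92.0) = 106.586 + 20.4240 = 127.0100 → 127.010
X − T̂ = 137 − 127.010 = 9.990 → 9.99

9.99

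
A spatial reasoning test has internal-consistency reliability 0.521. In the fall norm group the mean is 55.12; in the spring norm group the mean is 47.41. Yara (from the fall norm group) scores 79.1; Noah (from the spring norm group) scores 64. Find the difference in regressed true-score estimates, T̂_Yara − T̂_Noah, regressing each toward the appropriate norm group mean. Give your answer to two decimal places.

T̂_Yara = 0.521(79.1) + 0.479(55.12) = 67.6136
T̂_Noah = 0.521(64) + 0.479(47.41) = 56.0534
Difference = 67.6136 − 56.0534 = 11.5602

11.56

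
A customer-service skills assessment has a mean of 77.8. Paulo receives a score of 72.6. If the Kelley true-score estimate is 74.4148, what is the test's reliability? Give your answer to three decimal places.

T̂ = ρX + (1 − ρ)μ  ⇒  T̂ − μ = ρ(X − μ)
ρ = (T̂ − μ)/(X − μ) = (74.4148 − 77.8) / (72.6 − 77.8) = -3.3852 / -5.2 = 0.65100

0.651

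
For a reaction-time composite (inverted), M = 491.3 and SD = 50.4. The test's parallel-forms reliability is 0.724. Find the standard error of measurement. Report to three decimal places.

26.478

SEM = SD · √(1 − ρ) = 50.4 × √0.276 = 50.4 × 0.5254 = 26.4780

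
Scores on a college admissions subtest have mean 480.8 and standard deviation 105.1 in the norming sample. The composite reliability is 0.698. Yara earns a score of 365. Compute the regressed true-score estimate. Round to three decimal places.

399.972

Regress the observed score toward the mean by the unreliability: T̂ = 0.698·365 + 0.302·480.8 = 254.770 + 145.2016 = 399.9716.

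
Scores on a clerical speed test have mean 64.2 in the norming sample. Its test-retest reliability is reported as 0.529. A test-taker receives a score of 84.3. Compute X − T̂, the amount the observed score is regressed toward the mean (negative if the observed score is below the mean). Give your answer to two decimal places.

Regress the observed score toward the mean by the unreliability: T̂ = 0.529·84.3 + 0.471·64.2 = 44.5947 + 30.2382 = 74.8329.
X − T̂ = 84.3 − 74.833 = 9.467 → 9.47

9.47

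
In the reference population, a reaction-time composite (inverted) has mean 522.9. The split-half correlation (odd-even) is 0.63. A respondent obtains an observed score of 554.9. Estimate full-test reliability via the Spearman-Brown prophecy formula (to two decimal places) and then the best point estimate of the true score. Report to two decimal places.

Spearman-Brown: ρ = 2r/(1 + r) = 2(0.63)/(1 + 0.63) = 1.260/1.63 = 0.7730 → 0.77
Kelley's formula gives T̂ = 0.77·554.9 + 0.23·522.9 = 427.273 + 120.267 = 547.540.

547.54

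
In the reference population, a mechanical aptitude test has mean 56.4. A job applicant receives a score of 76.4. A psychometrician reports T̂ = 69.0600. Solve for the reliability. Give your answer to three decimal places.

0.633

T̂ = ρX + (1 − ρ)μ  ⇒  T̂ − μ = ρ(X − μ)
ρ = (T̂ − μ)/(X − μ) = (69.0600 − 56.4) / (76.4 − 56.4) = 12.6600 / 20.0 = 0.63300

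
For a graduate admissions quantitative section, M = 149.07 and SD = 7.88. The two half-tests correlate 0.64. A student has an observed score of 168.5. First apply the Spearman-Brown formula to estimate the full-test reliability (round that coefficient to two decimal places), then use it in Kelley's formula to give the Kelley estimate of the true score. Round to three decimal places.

Spearman-Brown: ρ = 2r/(1 + r) = 2(0.64)/(1 + 0.64) = 1.280/1.64 = 0.7805 → 0.78
Regress the observed score toward the mean by the unreliability: T̂ = 0.78·168.5 + 0.22·149.07 = 131.430 + 32.7954 = 164.2254.

164.225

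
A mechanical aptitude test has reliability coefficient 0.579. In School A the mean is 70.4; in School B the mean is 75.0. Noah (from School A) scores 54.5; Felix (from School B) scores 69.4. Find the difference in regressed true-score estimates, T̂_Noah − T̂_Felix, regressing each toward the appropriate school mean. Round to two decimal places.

T̂_Noah = 0.579(54.5) + 0.421(70.4) = 61.1939
T̂_Felix = 0.579(69.4) + 0.421(75.0) = 71.7576
Difference = 61.1939 − 71.7576 = -10.5637

-10.56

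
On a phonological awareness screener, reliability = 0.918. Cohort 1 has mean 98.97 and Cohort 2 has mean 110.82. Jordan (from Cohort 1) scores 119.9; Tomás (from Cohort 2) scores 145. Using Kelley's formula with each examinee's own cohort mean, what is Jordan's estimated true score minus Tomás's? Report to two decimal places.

-24.01

T̂_Jordan = 0.918(119.9) + 0.082(98.97) = 118.1837
T̂_Tomás = 0.918(145) + 0.082(110.82) = 142.1972
Difference = 118.1837 − 142.1972 = -24.0135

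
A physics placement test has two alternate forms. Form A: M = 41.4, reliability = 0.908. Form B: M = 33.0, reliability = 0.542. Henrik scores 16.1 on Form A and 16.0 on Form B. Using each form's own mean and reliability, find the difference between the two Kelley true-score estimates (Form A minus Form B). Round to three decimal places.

T̂_A = 0.908(16.1) + 0.092(41.4) = 18.42760
T̂_B = 0.542(16.0) + 0.458(33.0) = 23.78600
T̂_A − T̂_B = -5.35840

-5.358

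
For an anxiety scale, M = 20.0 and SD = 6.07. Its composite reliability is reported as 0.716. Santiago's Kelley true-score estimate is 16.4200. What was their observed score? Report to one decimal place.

15.0

T̂ = ρX + (1 − ρ)μ  ⇒  X = (T̂ − (1 − ρ)μ) / ρ
X = (16.4200 − 0.284 × 20.0) / 0.716 = (16.4200 − 5.6800) / 0.716 = 10.7400 / 0.716 = 15.000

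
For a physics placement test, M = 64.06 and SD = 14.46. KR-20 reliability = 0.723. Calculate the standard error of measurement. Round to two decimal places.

SEM = SD · √(1 − ρ) = 14.46 × √0.277 = 14.46 × 0.5263 = 7.610

7.61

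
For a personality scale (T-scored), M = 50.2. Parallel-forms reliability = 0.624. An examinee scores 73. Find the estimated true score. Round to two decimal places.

64.43

T̂ = ρX + (1 − ρ)μ
  = 0.624 × 73 + 0.376 × 50.2
  = 45.552 + 18.8752
  = 64.427
  ≈ 64.43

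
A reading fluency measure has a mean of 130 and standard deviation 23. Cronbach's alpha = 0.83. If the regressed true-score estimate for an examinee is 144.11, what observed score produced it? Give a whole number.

147

T̂ = ρX + (1 − ρ)μ  ⇒  X = (T̂ − (1 − ρ)μ) / ρ
X = (144.11 − 0.17 × 130) / 0.83 = (144.11 − 22.10) / 0.83 = 122.01 / 0.83 = 147.00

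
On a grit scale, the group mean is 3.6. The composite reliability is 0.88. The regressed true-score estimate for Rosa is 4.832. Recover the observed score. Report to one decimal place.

T̂ = ρX + (1 − ρ)μ  ⇒  X = (T̂ − (1 − ρ)μ) / ρ
X = (4.832 − 0.12 × 3.6) / 0.88 = (4.832 − 0.432) / 0.88 = 4.400 / 0.88 = 5.000

5.0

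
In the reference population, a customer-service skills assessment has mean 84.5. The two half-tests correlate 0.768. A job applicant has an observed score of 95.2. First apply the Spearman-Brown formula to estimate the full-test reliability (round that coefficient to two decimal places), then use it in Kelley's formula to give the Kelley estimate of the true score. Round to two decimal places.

Spearman-Brown: ρ = 2r/(1 + r) = 2(0.768)/(1 + 0.768) = 1.5360/1.768 = 0.8688 → 0.87
T̂ = 0.87(95.2) + 0.13(84.5) = 82.824 + 10.985 = 93.809 → 93.81

93.81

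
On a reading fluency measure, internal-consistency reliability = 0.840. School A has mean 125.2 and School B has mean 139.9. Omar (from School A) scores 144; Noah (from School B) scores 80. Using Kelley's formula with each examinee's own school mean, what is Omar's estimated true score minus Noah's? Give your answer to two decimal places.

T̂_Omar = 0.840(144) + 0.160(125.2) = 140.9920
T̂_Noah = 0.840(80) + 0.160(139.9) = 89.5840
Difference = 140.9920 − 89.5840 = 51.4080

51.41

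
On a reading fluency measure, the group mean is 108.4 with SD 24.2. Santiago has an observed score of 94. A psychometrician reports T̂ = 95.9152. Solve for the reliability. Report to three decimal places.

T̂ = ρX + (1 − ρ)μ  ⇒  T̂ − μ = ρ(X − μ)
ρ = (T̂ − μ)/(X − μ) = (95.9152 − 108.4) / (94 − 108.4) = -12.4848 / -14.4 = 0.86700

0.867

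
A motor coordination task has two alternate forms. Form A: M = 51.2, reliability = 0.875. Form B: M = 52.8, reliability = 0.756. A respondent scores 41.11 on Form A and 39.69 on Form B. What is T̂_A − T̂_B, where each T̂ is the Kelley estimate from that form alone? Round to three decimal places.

T̂_A = 0.875(41.11) + 0.125(51.2) = 42.37125
T̂_B = 0.756(39.69) + 0.244(52.8) = 42.88884
T̂_A − T̂_B = -0.51759

-0.518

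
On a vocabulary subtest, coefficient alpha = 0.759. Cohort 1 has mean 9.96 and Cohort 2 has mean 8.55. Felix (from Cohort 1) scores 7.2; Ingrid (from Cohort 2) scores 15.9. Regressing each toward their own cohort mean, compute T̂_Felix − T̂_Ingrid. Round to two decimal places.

T̂_Felix = 0.759(7.2) + 0.241(9.96) = 7.8652
T̂_Ingrid = 0.759(15.9) + 0.241(8.55) = 14.1287
Difference = 7.8652 − 14.1287 = -6.2635

-6.26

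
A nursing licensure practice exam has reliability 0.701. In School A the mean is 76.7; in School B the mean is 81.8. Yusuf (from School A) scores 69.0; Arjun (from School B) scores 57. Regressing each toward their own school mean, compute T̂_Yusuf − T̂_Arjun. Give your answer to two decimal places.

6.89

T̂_Yusuf = 0.701(69.0) + 0.299(76.7) = 71.3023
T̂_Arjun = 0.701(57) + 0.299(81.8) = 64.4152
Difference = 71.3023 − 64.4152 = 6.8871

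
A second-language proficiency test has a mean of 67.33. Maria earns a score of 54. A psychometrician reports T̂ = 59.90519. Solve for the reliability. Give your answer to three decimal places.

T̂ = ρX + (1 − ρ)μ  ⇒  T̂ − μ = ρ(X − μ)
ρ = (T̂ − μ)/(X − μ) = (59.90519 − 67.33) / (54 − 67.33) = -7.42481 / -13.33 = 0.55700

0.557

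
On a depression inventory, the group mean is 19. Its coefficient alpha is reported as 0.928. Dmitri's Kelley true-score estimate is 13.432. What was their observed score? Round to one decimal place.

T̂ = ρX + (1 − ρ)μ  ⇒  X = (T̂ − (1 − ρ)μ) / ρ
X = (13.432 − 0.072 × 19) / 0.928 = (13.432 − 1.368) / 0.928 = 12.064 / 0.928 = 13.000

13.0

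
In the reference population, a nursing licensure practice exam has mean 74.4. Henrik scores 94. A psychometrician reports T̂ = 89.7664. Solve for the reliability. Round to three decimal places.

0.784

T̂ = ρX + (1 − ρ)μ  ⇒  T̂ − μ = ρ(X − μ)
ρ = (T̂ − μ)/(X − μ) = (89.7664 − 74.4) / (94 − 74.4) = 15.3664 / 19.6 = 0.78400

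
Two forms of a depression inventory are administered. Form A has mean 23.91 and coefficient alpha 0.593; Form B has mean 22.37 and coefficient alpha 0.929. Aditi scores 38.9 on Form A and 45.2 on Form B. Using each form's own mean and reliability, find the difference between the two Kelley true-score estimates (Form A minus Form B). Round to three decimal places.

T̂_A = 0.593(38.9) + 0.407(23.91) = 32.79907
T̂_B = 0.929(45.2) + 0.071(22.37) = 43.57907
T̂_A − T̂_B = -10.78000

-10.780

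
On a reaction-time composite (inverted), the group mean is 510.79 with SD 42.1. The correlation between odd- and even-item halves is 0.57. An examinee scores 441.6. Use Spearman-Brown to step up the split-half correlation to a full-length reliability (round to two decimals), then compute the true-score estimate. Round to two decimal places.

Spearman-Brown: ρ = 2r/(1 + r) = 2(0.57)/(1 + 0.57) = 1.140/1.57 = 0.7261 → 0.73
Regress the observed score toward the mean by the unreliability: T̂ = 0.73·441.6 + 0.27·510.79 = 322.368 + 137.9133 = 460.281.

460.28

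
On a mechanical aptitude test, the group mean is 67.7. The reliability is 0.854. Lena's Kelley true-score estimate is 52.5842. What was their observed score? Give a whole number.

50

T̂ = ρX + (1 − ρ)μ  ⇒  X = (T̂ − (1 − ρ)μ) / ρ
X = (52.5842 − 0.146 × 67.7) / 0.854 = (52.5842 − 9.8842) / 0.854 = 42.7000 / 0.854 = 50.00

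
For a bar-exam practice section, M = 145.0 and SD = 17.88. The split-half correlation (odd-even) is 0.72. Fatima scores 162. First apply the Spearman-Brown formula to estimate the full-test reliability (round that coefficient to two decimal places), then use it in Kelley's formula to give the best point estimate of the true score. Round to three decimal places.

159.280

Spearman-Brown: ρ = 2r/(1 + r) = 2(0.72)/(1 + 0.72) = 1.440/1.72 = 0.8372 → 0.84
Regress the observed score toward the mean by the unreliability: T̂ = 0.84·162 + 0.16·145.0 = 136.08 + 23.200 = 159.2800.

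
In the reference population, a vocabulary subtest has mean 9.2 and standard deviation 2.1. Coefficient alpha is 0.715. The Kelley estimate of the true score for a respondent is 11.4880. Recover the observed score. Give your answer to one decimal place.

T̂ = ρX + (1 − ρ)μ  ⇒  X = (T̂ − (1 − ρ)μ) / ρ
X = (11.4880 − 0.285 × 9.2) / 0.715 = (11.4880 − 2.6220) / 0.715 = 8.8660 / 0.715 = 12.400

12.4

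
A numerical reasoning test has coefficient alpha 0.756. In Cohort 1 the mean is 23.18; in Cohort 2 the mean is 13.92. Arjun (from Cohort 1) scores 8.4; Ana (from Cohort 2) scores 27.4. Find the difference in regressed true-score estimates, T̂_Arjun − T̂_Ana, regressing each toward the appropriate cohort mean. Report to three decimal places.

-12.105

T̂_Arjun = 0.756(8.4) + 0.244(23.18) = 12.00632
T̂_Ana = 0.756(27.4) + 0.244(13.92) = 24.11088
Difference = 12.00632 − 24.11088 = -12.10456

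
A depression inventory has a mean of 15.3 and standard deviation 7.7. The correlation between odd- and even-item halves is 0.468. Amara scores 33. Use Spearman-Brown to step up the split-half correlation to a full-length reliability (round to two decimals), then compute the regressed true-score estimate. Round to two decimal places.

Spearman-Brown: ρ = 2r/(1 + r) = 2(0.468)/(1 + 0.468) = 0.9360/1.468 = 0.6376 → 0.64
T̂ = ρX + (1 − ρ)μ
  = 0.64 × 33 + 0.36 × 15.3
  = 21.12 + 5.508
  = 26.628
  ≈ 26.63

26.63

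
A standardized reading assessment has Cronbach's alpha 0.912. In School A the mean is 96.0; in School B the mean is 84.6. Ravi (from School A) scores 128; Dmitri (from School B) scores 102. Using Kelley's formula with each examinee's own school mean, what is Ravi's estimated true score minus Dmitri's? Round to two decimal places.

24.72

T̂_Ravi = 0.912(128) + 0.088(96.0) = 125.1840
T̂_Dmitri = 0.912(102) + 0.088(84.6) = 100.4688
Difference = 125.1840 − 100.4688 = 24.7152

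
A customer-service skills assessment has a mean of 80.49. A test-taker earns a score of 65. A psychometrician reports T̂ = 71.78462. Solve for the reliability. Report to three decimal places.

T̂ = ρX + (1 − ρ)μ  ⇒  T̂ − μ = ρ(X − μ)
ρ = (T̂ − μ)/(X − μ) = (71.78462 − 80.49) / (65 − 80.49) = -8.70538 / -15.49 = 0.56200

0.562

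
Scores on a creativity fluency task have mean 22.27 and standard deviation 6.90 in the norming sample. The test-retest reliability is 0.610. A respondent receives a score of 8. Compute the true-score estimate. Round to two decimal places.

T̂ = ρX + (1 − ρ)μ
  = 0.610 × 8 + 0.390 × 22.27
  = 4.880 + 8.68530
  = 13.565
  ≈ 13.57

13.57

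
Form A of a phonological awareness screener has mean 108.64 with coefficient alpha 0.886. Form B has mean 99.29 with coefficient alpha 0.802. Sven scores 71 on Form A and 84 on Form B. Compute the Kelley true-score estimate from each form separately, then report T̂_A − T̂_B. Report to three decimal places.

T̂_A = 0.886(71) + 0.114(108.64) = 75.29096
T̂_B = 0.802(84) + 0.198(99.29) = 87.02742
T̂_A − T̂_B = -11.73646

-11.736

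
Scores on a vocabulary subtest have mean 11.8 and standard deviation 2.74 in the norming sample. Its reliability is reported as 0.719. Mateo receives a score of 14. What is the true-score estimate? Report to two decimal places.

Regress the observed score toward the mean by the unreliability: T̂ = 0.719·14 + 0.281·11.8 = 10.066 + 3.3158 = 13.382.

13.38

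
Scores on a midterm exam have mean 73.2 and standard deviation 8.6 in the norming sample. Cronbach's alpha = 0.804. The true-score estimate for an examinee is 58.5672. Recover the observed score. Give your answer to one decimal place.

T̂ = ρX + (1 − ρ)μ  ⇒  X = (T̂ − (1 − ρ)μ) / ρ
X = (58.5672 − 0.196 × 73.2) / 0.804 = (58.5672 − 14.3472) / 0.804 = 44.2200 / 0.804 = 55.000

55.0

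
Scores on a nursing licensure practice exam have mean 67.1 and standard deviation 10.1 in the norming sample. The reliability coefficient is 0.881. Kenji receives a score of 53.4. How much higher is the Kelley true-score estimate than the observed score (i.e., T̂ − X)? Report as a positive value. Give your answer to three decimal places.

T̂ = ρX + (1 − ρ)μ
  = 0.881 × 53.4 + 0.119 × 67.1
  = 47.0454 + 7.9849
  = 55.03030
  ≈ 55.0303
T̂ − X = 55.0303 − 53.4 = 1.6303 → 1.630

1.630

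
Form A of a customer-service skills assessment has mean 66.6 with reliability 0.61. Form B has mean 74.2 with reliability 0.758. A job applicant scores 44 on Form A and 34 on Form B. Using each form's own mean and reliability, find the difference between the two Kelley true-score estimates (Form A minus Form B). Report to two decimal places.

T̂_A = 0.61(44) + 0.39(66.6) = 52.8140
T̂_B = 0.758(34) + 0.242(74.2) = 43.7284
T̂_A − T̂_B = 9.0856

9.09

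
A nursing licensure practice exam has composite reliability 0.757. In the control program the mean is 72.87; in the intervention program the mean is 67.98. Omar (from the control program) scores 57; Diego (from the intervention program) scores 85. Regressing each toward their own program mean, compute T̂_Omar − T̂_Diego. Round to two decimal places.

-20.01

T̂_Omar = 0.757(57) + 0.243(72.87) = 60.8564
T̂_Diego = 0.757(85) + 0.243(67.98) = 80.8641
Difference = 60.8564 − 80.8641 = -20.0077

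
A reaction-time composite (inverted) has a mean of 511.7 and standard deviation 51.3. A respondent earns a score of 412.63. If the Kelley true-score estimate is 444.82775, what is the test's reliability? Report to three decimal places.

T̂ = ρX + (1 − ρ)μ  ⇒  T̂ − μ = ρ(X − μ)
ρ = (T̂ − μ)/(X − μ) = (444.82775 − 511.7) / (412.63 − 511.7) = -66.87225 / -99.07 = 0.67500

0.675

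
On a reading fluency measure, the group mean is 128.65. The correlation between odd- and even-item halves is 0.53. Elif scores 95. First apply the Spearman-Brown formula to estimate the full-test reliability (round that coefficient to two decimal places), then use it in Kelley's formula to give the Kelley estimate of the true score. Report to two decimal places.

105.43

Spearman-Brown: ρ = 2r/(1 + r) = 2(0.53)/(1 + 0.53) = 1.060/1.53 = 0.6928 → 0.69
T̂ = 0.69(95) + 0.31(128.65) = 65.55 + 39.8815 = 105.431 → 105.43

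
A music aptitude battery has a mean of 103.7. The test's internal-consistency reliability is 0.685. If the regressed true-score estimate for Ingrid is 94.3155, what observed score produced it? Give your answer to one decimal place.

90.0

T̂ = ρX + (1 − ρ)μ  ⇒  X = (T̂ − (1 − ρ)μ) / ρ
X = (94.3155 − 0.315 × 103.7) / 0.685 = (94.3155 − 32.6655) / 0.685 = 61.6500 / 0.685 = 90.000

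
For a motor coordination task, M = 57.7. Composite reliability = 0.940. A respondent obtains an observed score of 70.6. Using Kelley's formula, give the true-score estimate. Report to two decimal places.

Kelley's formula gives T̂ = 0.940·70.6 + 0.060·57.7 = 66.3640 + 3.4620 = 69.826.

69.83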